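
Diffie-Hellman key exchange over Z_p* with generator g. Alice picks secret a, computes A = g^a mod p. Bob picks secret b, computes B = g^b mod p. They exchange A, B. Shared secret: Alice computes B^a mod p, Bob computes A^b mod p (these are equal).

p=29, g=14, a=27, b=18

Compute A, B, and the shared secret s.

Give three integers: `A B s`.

Answer: 27 9 13

Derivation:
A = 14^27 mod 29  (bits of 27 = 11011)
  bit 0 = 1: r = r^2 * 14 mod 29 = 1^2 * 14 = 1*14 = 14
  bit 1 = 1: r = r^2 * 14 mod 29 = 14^2 * 14 = 22*14 = 18
  bit 2 = 0: r = r^2 mod 29 = 18^2 = 5
  bit 3 = 1: r = r^2 * 14 mod 29 = 5^2 * 14 = 25*14 = 2
  bit 4 = 1: r = r^2 * 14 mod 29 = 2^2 * 14 = 4*14 = 27
  -> A = 27
B = 14^18 mod 29  (bits of 18 = 10010)
  bit 0 = 1: r = r^2 * 14 mod 29 = 1^2 * 14 = 1*14 = 14
  bit 1 = 0: r = r^2 mod 29 = 14^2 = 22
  bit 2 = 0: r = r^2 mod 29 = 22^2 = 20
  bit 3 = 1: r = r^2 * 14 mod 29 = 20^2 * 14 = 23*14 = 3
  bit 4 = 0: r = r^2 mod 29 = 3^2 = 9
  -> B = 9
s = B^a = 9^27 mod 29  (bits of 27 = 11011)
  bit 0 = 1: r = r^2 * 9 mod 29 = 1^2 * 9 = 1*9 = 9
  bit 1 = 1: r = r^2 * 9 mod 29 = 9^2 * 9 = 23*9 = 4
  bit 2 = 0: r = r^2 mod 29 = 4^2 = 16
  bit 3 = 1: r = r^2 * 9 mod 29 = 16^2 * 9 = 24*9 = 13
  bit 4 = 1: r = r^2 * 9 mod 29 = 13^2 * 9 = 24*9 = 13
  -> s = B^a = 13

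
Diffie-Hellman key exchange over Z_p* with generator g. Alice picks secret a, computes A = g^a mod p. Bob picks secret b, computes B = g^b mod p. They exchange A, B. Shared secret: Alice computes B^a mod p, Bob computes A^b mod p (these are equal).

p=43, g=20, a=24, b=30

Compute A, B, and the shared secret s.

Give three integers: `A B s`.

A = 20^24 mod 43  (bits of 24 = 11000)
  bit 0 = 1: r = r^2 * 20 mod 43 = 1^2 * 20 = 1*20 = 20
  bit 1 = 1: r = r^2 * 20 mod 43 = 20^2 * 20 = 13*20 = 2
  bit 2 = 0: r = r^2 mod 43 = 2^2 = 4
  bit 3 = 0: r = r^2 mod 43 = 4^2 = 16
  bit 4 = 0: r = r^2 mod 43 = 16^2 = 41
  -> A = 41
B = 20^30 mod 43  (bits of 30 = 11110)
  bit 0 = 1: r = r^2 * 20 mod 43 = 1^2 * 20 = 1*20 = 20
  bit 1 = 1: r = r^2 * 20 mod 43 = 20^2 * 20 = 13*20 = 2
  bit 2 = 1: r = r^2 * 20 mod 43 = 2^2 * 20 = 4*20 = 37
  bit 3 = 1: r = r^2 * 20 mod 43 = 37^2 * 20 = 36*20 = 32
  bit 4 = 0: r = r^2 mod 43 = 32^2 = 35
  -> B = 35
s = B^a = 35^24 mod 43  (bits of 24 = 11000)
  bit 0 = 1: r = r^2 * 35 mod 43 = 1^2 * 35 = 1*35 = 35
  bit 1 = 1: r = r^2 * 35 mod 43 = 35^2 * 35 = 21*35 = 4
  bit 2 = 0: r = r^2 mod 43 = 4^2 = 16
  bit 3 = 0: r = r^2 mod 43 = 16^2 = 41
  bit 4 = 0: r = r^2 mod 43 = 41^2 = 4
  -> s = B^a = 4

Answer: 41 35 4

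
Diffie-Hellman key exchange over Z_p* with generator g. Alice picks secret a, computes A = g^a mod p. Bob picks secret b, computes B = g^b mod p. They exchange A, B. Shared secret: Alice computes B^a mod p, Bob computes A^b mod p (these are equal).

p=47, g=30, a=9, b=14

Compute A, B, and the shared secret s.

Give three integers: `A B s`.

Answer: 26 9 6

Derivation:
A = 30^9 mod 47  (bits of 9 = 1001)
  bit 0 = 1: r = r^2 * 30 mod 47 = 1^2 * 30 = 1*30 = 30
  bit 1 = 0: r = r^2 mod 47 = 30^2 = 7
  bit 2 = 0: r = r^2 mod 47 = 7^2 = 2
  bit 3 = 1: r = r^2 * 30 mod 47 = 2^2 * 30 = 4*30 = 26
  -> A = 26
B = 30^14 mod 47  (bits of 14 = 1110)
  bit 0 = 1: r = r^2 * 30 mod 47 = 1^2 * 30 = 1*30 = 30
  bit 1 = 1: r = r^2 * 30 mod 47 = 30^2 * 30 = 7*30 = 22
  bit 2 = 1: r = r^2 * 30 mod 47 = 22^2 * 30 = 14*30 = 44
  bit 3 = 0: r = r^2 mod 47 = 44^2 = 9
  -> B = 9
s = B^a = 9^9 mod 47  (bits of 9 = 1001)
  bit 0 = 1: r = r^2 * 9 mod 47 = 1^2 * 9 = 1*9 = 9
  bit 1 = 0: r = r^2 mod 47 = 9^2 = 34
  bit 2 = 0: r = r^2 mod 47 = 34^2 = 28
  bit 3 = 1: r = r^2 * 9 mod 47 = 28^2 * 9 = 32*9 = 6
  -> s = B^a = 6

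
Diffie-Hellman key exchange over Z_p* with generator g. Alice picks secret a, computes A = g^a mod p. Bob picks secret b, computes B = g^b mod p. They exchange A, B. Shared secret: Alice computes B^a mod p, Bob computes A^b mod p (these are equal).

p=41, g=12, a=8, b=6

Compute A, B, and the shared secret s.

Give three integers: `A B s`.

Answer: 18 36 18

Derivation:
A = 12^8 mod 41  (bits of 8 = 1000)
  bit 0 = 1: r = r^2 * 12 mod 41 = 1^2 * 12 = 1*12 = 12
  bit 1 = 0: r = r^2 mod 41 = 12^2 = 21
  bit 2 = 0: r = r^2 mod 41 = 21^2 = 31
  bit 3 = 0: r = r^2 mod 41 = 31^2 = 18
  -> A = 18
B = 12^6 mod 41  (bits of 6 = 110)
  bit 0 = 1: r = r^2 * 12 mod 41 = 1^2 * 12 = 1*12 = 12
  bit 1 = 1: r = r^2 * 12 mod 41 = 12^2 * 12 = 21*12 = 6
  bit 2 = 0: r = r^2 mod 41 = 6^2 = 36
  -> B = 36
s = B^a = 36^8 mod 41  (bits of 8 = 1000)
  bit 0 = 1: r = r^2 * 36 mod 41 = 1^2 * 36 = 1*36 = 36
  bit 1 = 0: r = r^2 mod 41 = 36^2 = 25
  bit 2 = 0: r = r^2 mod 41 = 25^2 = 10
  bit 3 = 0: r = r^2 mod 41 = 10^2 = 18
  -> s = B^a = 18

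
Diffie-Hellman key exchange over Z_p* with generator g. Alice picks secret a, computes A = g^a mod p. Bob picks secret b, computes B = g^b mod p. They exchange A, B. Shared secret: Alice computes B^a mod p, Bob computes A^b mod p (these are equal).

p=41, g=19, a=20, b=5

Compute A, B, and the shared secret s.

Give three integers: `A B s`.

Answer: 40 27 40

Derivation:
A = 19^20 mod 41  (bits of 20 = 10100)
  bit 0 = 1: r = r^2 * 19 mod 41 = 1^2 * 19 = 1*19 = 19
  bit 1 = 0: r = r^2 mod 41 = 19^2 = 33
  bit 2 = 1: r = r^2 * 19 mod 41 = 33^2 * 19 = 23*19 = 27
  bit 3 = 0: r = r^2 mod 41 = 27^2 = 32
  bit 4 = 0: r = r^2 mod 41 = 32^2 = 40
  -> A = 40
B = 19^5 mod 41  (bits of 5 = 101)
  bit 0 = 1: r = r^2 * 19 mod 41 = 1^2 * 19 = 1*19 = 19
  bit 1 = 0: r = r^2 mod 41 = 19^2 = 33
  bit 2 = 1: r = r^2 * 19 mod 41 = 33^2 * 19 = 23*19 = 27
  -> B = 27
s = B^a = 27^20 mod 41  (bits of 20 = 10100)
  bit 0 = 1: r = r^2 * 27 mod 41 = 1^2 * 27 = 1*27 = 27
  bit 1 = 0: r = r^2 mod 41 = 27^2 = 32
  bit 2 = 1: r = r^2 * 27 mod 41 = 32^2 * 27 = 40*27 = 14
  bit 3 = 0: r = r^2 mod 41 = 14^2 = 32
  bit 4 = 0: r = r^2 mod 41 = 32^2 = 40
  -> s = B^a = 40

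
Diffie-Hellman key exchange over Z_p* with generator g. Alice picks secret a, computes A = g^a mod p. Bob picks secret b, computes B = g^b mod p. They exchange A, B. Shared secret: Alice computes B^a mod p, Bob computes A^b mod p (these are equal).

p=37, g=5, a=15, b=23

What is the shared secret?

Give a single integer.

Answer: 23

Derivation:
A = 5^15 mod 37  (bits of 15 = 1111)
  bit 0 = 1: r = r^2 * 5 mod 37 = 1^2 * 5 = 1*5 = 5
  bit 1 = 1: r = r^2 * 5 mod 37 = 5^2 * 5 = 25*5 = 14
  bit 2 = 1: r = r^2 * 5 mod 37 = 14^2 * 5 = 11*5 = 18
  bit 3 = 1: r = r^2 * 5 mod 37 = 18^2 * 5 = 28*5 = 29
  -> A = 29
B = 5^23 mod 37  (bits of 23 = 10111)
  bit 0 = 1: r = r^2 * 5 mod 37 = 1^2 * 5 = 1*5 = 5
  bit 1 = 0: r = r^2 mod 37 = 5^2 = 25
  bit 2 = 1: r = r^2 * 5 mod 37 = 25^2 * 5 = 33*5 = 17
  bit 3 = 1: r = r^2 * 5 mod 37 = 17^2 * 5 = 30*5 = 2
  bit 4 = 1: r = r^2 * 5 mod 37 = 2^2 * 5 = 4*5 = 20
  -> B = 20
s = B^a = 20^15 mod 37  (bits of 15 = 1111)
  bit 0 = 1: r = r^2 * 20 mod 37 = 1^2 * 20 = 1*20 = 20
  bit 1 = 1: r = r^2 * 20 mod 37 = 20^2 * 20 = 30*20 = 8
  bit 2 = 1: r = r^2 * 20 mod 37 = 8^2 * 20 = 27*20 = 22
  bit 3 = 1: r = r^2 * 20 mod 37 = 22^2 * 20 = 3*20 = 23
  -> s = B^a = 23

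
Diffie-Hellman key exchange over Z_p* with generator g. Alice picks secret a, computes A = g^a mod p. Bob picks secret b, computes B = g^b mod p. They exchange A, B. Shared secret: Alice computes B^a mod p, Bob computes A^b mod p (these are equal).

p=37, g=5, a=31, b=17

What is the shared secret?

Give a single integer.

Answer: 20

Derivation:
A = 5^31 mod 37  (bits of 31 = 11111)
  bit 0 = 1: r = r^2 * 5 mod 37 = 1^2 * 5 = 1*5 = 5
  bit 1 = 1: r = r^2 * 5 mod 37 = 5^2 * 5 = 25*5 = 14
  bit 2 = 1: r = r^2 * 5 mod 37 = 14^2 * 5 = 11*5 = 18
  bit 3 = 1: r = r^2 * 5 mod 37 = 18^2 * 5 = 28*5 = 29
  bit 4 = 1: r = r^2 * 5 mod 37 = 29^2 * 5 = 27*5 = 24
  -> A = 24
B = 5^17 mod 37  (bits of 17 = 10001)
  bit 0 = 1: r = r^2 * 5 mod 37 = 1^2 * 5 = 1*5 = 5
  bit 1 = 0: r = r^2 mod 37 = 5^2 = 25
  bit 2 = 0: r = r^2 mod 37 = 25^2 = 33
  bit 3 = 0: r = r^2 mod 37 = 33^2 = 16
  bit 4 = 1: r = r^2 * 5 mod 37 = 16^2 * 5 = 34*5 = 22
  -> B = 22
s = B^a = 22^31 mod 37  (bits of 31 = 11111)
  bit 0 = 1: r = r^2 * 22 mod 37 = 1^2 * 22 = 1*22 = 22
  bit 1 = 1: r = r^2 * 22 mod 37 = 22^2 * 22 = 3*22 = 29
  bit 2 = 1: r = r^2 * 22 mod 37 = 29^2 * 22 = 27*22 = 2
  bit 3 = 1: r = r^2 * 22 mod 37 = 2^2 * 22 = 4*22 = 14
  bit 4 = 1: r = r^2 * 22 mod 37 = 14^2 * 22 = 11*22 = 20
  -> s = B^a = 20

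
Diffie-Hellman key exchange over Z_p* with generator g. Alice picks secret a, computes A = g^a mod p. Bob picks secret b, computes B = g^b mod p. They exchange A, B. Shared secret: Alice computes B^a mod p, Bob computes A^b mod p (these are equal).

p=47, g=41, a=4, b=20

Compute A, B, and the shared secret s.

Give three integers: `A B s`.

Answer: 27 42 14

Derivation:
A = 41^4 mod 47  (bits of 4 = 100)
  bit 0 = 1: r = r^2 * 41 mod 47 = 1^2 * 41 = 1*41 = 41
  bit 1 = 0: r = r^2 mod 47 = 41^2 = 36
  bit 2 = 0: r = r^2 mod 47 = 36^2 = 27
  -> A = 27
B = 41^20 mod 47  (bits of 20 = 10100)
  bit 0 = 1: r = r^2 * 41 mod 47 = 1^2 * 41 = 1*41 = 41
  bit 1 = 0: r = r^2 mod 47 = 41^2 = 36
  bit 2 = 1: r = r^2 * 41 mod 47 = 36^2 * 41 = 27*41 = 26
  bit 3 = 0: r = r^2 mod 47 = 26^2 = 18
  bit 4 = 0: r = r^2 mod 47 = 18^2 = 42
  -> B = 42
s = B^a = 42^4 mod 47  (bits of 4 = 100)
  bit 0 = 1: r = r^2 * 42 mod 47 = 1^2 * 42 = 1*42 = 42
  bit 1 = 0: r = r^2 mod 47 = 42^2 = 25
  bit 2 = 0: r = r^2 mod 47 = 25^2 = 14
  -> s = B^a = 14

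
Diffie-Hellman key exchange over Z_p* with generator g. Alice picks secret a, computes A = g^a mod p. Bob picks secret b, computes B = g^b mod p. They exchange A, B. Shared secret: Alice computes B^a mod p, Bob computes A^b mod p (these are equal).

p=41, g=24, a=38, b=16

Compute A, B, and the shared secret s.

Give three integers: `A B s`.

A = 24^38 mod 41  (bits of 38 = 100110)
  bit 0 = 1: r = r^2 * 24 mod 41 = 1^2 * 24 = 1*24 = 24
  bit 1 = 0: r = r^2 mod 41 = 24^2 = 2
  bit 2 = 0: r = r^2 mod 41 = 2^2 = 4
  bit 3 = 1: r = r^2 * 24 mod 41 = 4^2 * 24 = 16*24 = 15
  bit 4 = 1: r = r^2 * 24 mod 41 = 15^2 * 24 = 20*24 = 29
  bit 5 = 0: r = r^2 mod 41 = 29^2 = 21
  -> A = 21
B = 24^16 mod 41  (bits of 16 = 10000)
  bit 0 = 1: r = r^2 * 24 mod 41 = 1^2 * 24 = 1*24 = 24
  bit 1 = 0: r = r^2 mod 41 = 24^2 = 2
  bit 2 = 0: r = r^2 mod 41 = 2^2 = 4
  bit 3 = 0: r = r^2 mod 41 = 4^2 = 16
  bit 4 = 0: r = r^2 mod 41 = 16^2 = 10
  -> B = 10
s = B^a = 10^38 mod 41  (bits of 38 = 100110)
  bit 0 = 1: r = r^2 * 10 mod 41 = 1^2 * 10 = 1*10 = 10
  bit 1 = 0: r = r^2 mod 41 = 10^2 = 18
  bit 2 = 0: r = r^2 mod 41 = 18^2 = 37
  bit 3 = 1: r = r^2 * 10 mod 41 = 37^2 * 10 = 16*10 = 37
  bit 4 = 1: r = r^2 * 10 mod 41 = 37^2 * 10 = 16*10 = 37
  bit 5 = 0: r = r^2 mod 41 = 37^2 = 16
  -> s = B^a = 16

Answer: 21 10 16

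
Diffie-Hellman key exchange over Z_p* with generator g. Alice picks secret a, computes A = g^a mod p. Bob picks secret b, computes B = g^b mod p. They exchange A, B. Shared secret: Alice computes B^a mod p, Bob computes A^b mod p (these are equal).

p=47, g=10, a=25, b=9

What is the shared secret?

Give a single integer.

Answer: 44

Derivation:
A = 10^25 mod 47  (bits of 25 = 11001)
  bit 0 = 1: r = r^2 * 10 mod 47 = 1^2 * 10 = 1*10 = 10
  bit 1 = 1: r = r^2 * 10 mod 47 = 10^2 * 10 = 6*10 = 13
  bit 2 = 0: r = r^2 mod 47 = 13^2 = 28
  bit 3 = 0: r = r^2 mod 47 = 28^2 = 32
  bit 4 = 1: r = r^2 * 10 mod 47 = 32^2 * 10 = 37*10 = 41
  -> A = 41
B = 10^9 mod 47  (bits of 9 = 1001)
  bit 0 = 1: r = r^2 * 10 mod 47 = 1^2 * 10 = 1*10 = 10
  bit 1 = 0: r = r^2 mod 47 = 10^2 = 6
  bit 2 = 0: r = r^2 mod 47 = 6^2 = 36
  bit 3 = 1: r = r^2 * 10 mod 47 = 36^2 * 10 = 27*10 = 35
  -> B = 35
s = B^a = 35^25 mod 47  (bits of 25 = 11001)
  bit 0 = 1: r = r^2 * 35 mod 47 = 1^2 * 35 = 1*35 = 35
  bit 1 = 1: r = r^2 * 35 mod 47 = 35^2 * 35 = 3*35 = 11
  bit 2 = 0: r = r^2 mod 47 = 11^2 = 27
  bit 3 = 0: r = r^2 mod 47 = 27^2 = 24
  bit 4 = 1: r = r^2 * 35 mod 47 = 24^2 * 35 = 12*35 = 44
  -> s = B^a = 44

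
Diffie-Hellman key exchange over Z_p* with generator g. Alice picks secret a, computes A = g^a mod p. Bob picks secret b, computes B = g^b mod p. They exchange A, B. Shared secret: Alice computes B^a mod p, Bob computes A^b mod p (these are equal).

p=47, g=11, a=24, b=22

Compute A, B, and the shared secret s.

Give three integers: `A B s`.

Answer: 36 17 17

Derivation:
A = 11^24 mod 47  (bits of 24 = 11000)
  bit 0 = 1: r = r^2 * 11 mod 47 = 1^2 * 11 = 1*11 = 11
  bit 1 = 1: r = r^2 * 11 mod 47 = 11^2 * 11 = 27*11 = 15
  bit 2 = 0: r = r^2 mod 47 = 15^2 = 37
  bit 3 = 0: r = r^2 mod 47 = 37^2 = 6
  bit 4 = 0: r = r^2 mod 47 = 6^2 = 36
  -> A = 36
B = 11^22 mod 47  (bits of 22 = 10110)
  bit 0 = 1: r = r^2 * 11 mod 47 = 1^2 * 11 = 1*11 = 11
  bit 1 = 0: r = r^2 mod 47 = 11^2 = 27
  bit 2 = 1: r = r^2 * 11 mod 47 = 27^2 * 11 = 24*11 = 29
  bit 3 = 1: r = r^2 * 11 mod 47 = 29^2 * 11 = 42*11 = 39
  bit 4 = 0: r = r^2 mod 47 = 39^2 = 17
  -> B = 17
s = B^a = 17^24 mod 47  (bits of 24 = 11000)
  bit 0 = 1: r = r^2 * 17 mod 47 = 1^2 * 17 = 1*17 = 17
  bit 1 = 1: r = r^2 * 17 mod 47 = 17^2 * 17 = 7*17 = 25
  bit 2 = 0: r = r^2 mod 47 = 25^2 = 14
  bit 3 = 0: r = r^2 mod 47 = 14^2 = 8
  bit 4 = 0: r = r^2 mod 47 = 8^2 = 17
  -> s = B^a = 17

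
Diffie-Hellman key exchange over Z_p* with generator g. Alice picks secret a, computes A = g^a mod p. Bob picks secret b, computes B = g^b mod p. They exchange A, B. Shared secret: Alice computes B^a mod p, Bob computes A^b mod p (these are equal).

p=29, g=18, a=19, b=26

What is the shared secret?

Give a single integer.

Answer: 4

Derivation:
A = 18^19 mod 29  (bits of 19 = 10011)
  bit 0 = 1: r = r^2 * 18 mod 29 = 1^2 * 18 = 1*18 = 18
  bit 1 = 0: r = r^2 mod 29 = 18^2 = 5
  bit 2 = 0: r = r^2 mod 29 = 5^2 = 25
  bit 3 = 1: r = r^2 * 18 mod 29 = 25^2 * 18 = 16*18 = 27
  bit 4 = 1: r = r^2 * 18 mod 29 = 27^2 * 18 = 4*18 = 14
  -> A = 14
B = 18^26 mod 29  (bits of 26 = 11010)
  bit 0 = 1: r = r^2 * 18 mod 29 = 1^2 * 18 = 1*18 = 18
  bit 1 = 1: r = r^2 * 18 mod 29 = 18^2 * 18 = 5*18 = 3
  bit 2 = 0: r = r^2 mod 29 = 3^2 = 9
  bit 3 = 1: r = r^2 * 18 mod 29 = 9^2 * 18 = 23*18 = 8
  bit 4 = 0: r = r^2 mod 29 = 8^2 = 6
  -> B = 6
s = B^a = 6^19 mod 29  (bits of 19 = 10011)
  bit 0 = 1: r = r^2 * 6 mod 29 = 1^2 * 6 = 1*6 = 6
  bit 1 = 0: r = r^2 mod 29 = 6^2 = 7
  bit 2 = 0: r = r^2 mod 29 = 7^2 = 20
  bit 3 = 1: r = r^2 * 6 mod 29 = 20^2 * 6 = 23*6 = 22
  bit 4 = 1: r = r^2 * 6 mod 29 = 22^2 * 6 = 20*6 = 4
  -> s = B^a = 4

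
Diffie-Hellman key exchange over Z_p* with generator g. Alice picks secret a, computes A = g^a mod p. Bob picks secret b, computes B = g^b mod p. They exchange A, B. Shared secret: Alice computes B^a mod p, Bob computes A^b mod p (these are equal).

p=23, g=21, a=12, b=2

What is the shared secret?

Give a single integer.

Answer: 4

Derivation:
A = 21^12 mod 23  (bits of 12 = 1100)
  bit 0 = 1: r = r^2 * 21 mod 23 = 1^2 * 21 = 1*21 = 21
  bit 1 = 1: r = r^2 * 21 mod 23 = 21^2 * 21 = 4*21 = 15
  bit 2 = 0: r = r^2 mod 23 = 15^2 = 18
  bit 3 = 0: r = r^2 mod 23 = 18^2 = 2
  -> A = 2
B = 21^2 mod 23  (bits of 2 = 10)
  bit 0 = 1: r = r^2 * 21 mod 23 = 1^2 * 21 = 1*21 = 21
  bit 1 = 0: r = r^2 mod 23 = 21^2 = 4
  -> B = 4
s = B^a = 4^12 mod 23  (bits of 12 = 1100)
  bit 0 = 1: r = r^2 * 4 mod 23 = 1^2 * 4 = 1*4 = 4
  bit 1 = 1: r = r^2 * 4 mod 23 = 4^2 * 4 = 16*4 = 18
  bit 2 = 0: r = r^2 mod 23 = 18^2 = 2
  bit 3 = 0: r = r^2 mod 23 = 2^2 = 4
  -> s = B^a = 4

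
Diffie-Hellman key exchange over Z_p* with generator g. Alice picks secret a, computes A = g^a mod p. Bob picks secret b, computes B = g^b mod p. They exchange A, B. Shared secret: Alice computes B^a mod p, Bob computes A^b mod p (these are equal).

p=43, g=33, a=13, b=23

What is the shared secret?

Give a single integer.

Answer: 18

Derivation:
A = 33^13 mod 43  (bits of 13 = 1101)
  bit 0 = 1: r = r^2 * 33 mod 43 = 1^2 * 33 = 1*33 = 33
  bit 1 = 1: r = r^2 * 33 mod 43 = 33^2 * 33 = 14*33 = 32
  bit 2 = 0: r = r^2 mod 43 = 32^2 = 35
  bit 3 = 1: r = r^2 * 33 mod 43 = 35^2 * 33 = 21*33 = 5
  -> A = 5
B = 33^23 mod 43  (bits of 23 = 10111)
  bit 0 = 1: r = r^2 * 33 mod 43 = 1^2 * 33 = 1*33 = 33
  bit 1 = 0: r = r^2 mod 43 = 33^2 = 14
  bit 2 = 1: r = r^2 * 33 mod 43 = 14^2 * 33 = 24*33 = 18
  bit 3 = 1: r = r^2 * 33 mod 43 = 18^2 * 33 = 23*33 = 28
  bit 4 = 1: r = r^2 * 33 mod 43 = 28^2 * 33 = 10*33 = 29
  -> B = 29
s = B^a = 29^13 mod 43  (bits of 13 = 1101)
  bit 0 = 1: r = r^2 * 29 mod 43 = 1^2 * 29 = 1*29 = 29
  bit 1 = 1: r = r^2 * 29 mod 43 = 29^2 * 29 = 24*29 = 8
  bit 2 = 0: r = r^2 mod 43 = 8^2 = 21
  bit 3 = 1: r = r^2 * 29 mod 43 = 21^2 * 29 = 11*29 = 18
  -> s = B^a = 18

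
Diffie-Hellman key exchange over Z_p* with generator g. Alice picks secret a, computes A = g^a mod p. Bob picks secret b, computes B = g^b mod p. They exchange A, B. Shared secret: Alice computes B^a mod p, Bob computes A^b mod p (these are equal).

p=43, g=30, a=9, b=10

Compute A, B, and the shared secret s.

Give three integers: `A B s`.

Answer: 22 15 16

Derivation:
A = 30^9 mod 43  (bits of 9 = 1001)
  bit 0 = 1: r = r^2 * 30 mod 43 = 1^2 * 30 = 1*30 = 30
  bit 1 = 0: r = r^2 mod 43 = 30^2 = 40
  bit 2 = 0: r = r^2 mod 43 = 40^2 = 9
  bit 3 = 1: r = r^2 * 30 mod 43 = 9^2 * 30 = 38*30 = 22
  -> A = 22
B = 30^10 mod 43  (bits of 10 = 1010)
  bit 0 = 1: r = r^2 * 30 mod 43 = 1^2 * 30 = 1*30 = 30
  bit 1 = 0: r = r^2 mod 43 = 30^2 = 40
  bit 2 = 1: r = r^2 * 30 mod 43 = 40^2 * 30 = 9*30 = 12
  bit 3 = 0: r = r^2 mod 43 = 12^2 = 15
  -> B = 15
s = B^a = 15^9 mod 43  (bits of 9 = 1001)
  bit 0 = 1: r = r^2 * 15 mod 43 = 1^2 * 15 = 1*15 = 15
  bit 1 = 0: r = r^2 mod 43 = 15^2 = 10
  bit 2 = 0: r = r^2 mod 43 = 10^2 = 14
  bit 3 = 1: r = r^2 * 15 mod 43 = 14^2 * 15 = 24*15 = 16
  -> s = B^a = 16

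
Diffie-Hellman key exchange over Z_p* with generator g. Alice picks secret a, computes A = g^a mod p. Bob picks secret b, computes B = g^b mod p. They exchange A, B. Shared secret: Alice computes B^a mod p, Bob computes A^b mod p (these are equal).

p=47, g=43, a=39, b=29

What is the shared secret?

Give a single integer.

Answer: 26

Derivation:
A = 43^39 mod 47  (bits of 39 = 100111)
  bit 0 = 1: r = r^2 * 43 mod 47 = 1^2 * 43 = 1*43 = 43
  bit 1 = 0: r = r^2 mod 47 = 43^2 = 16
  bit 2 = 0: r = r^2 mod 47 = 16^2 = 21
  bit 3 = 1: r = r^2 * 43 mod 47 = 21^2 * 43 = 18*43 = 22
  bit 4 = 1: r = r^2 * 43 mod 47 = 22^2 * 43 = 14*43 = 38
  bit 5 = 1: r = r^2 * 43 mod 47 = 38^2 * 43 = 34*43 = 5
  -> A = 5
B = 43^29 mod 47  (bits of 29 = 11101)
  bit 0 = 1: r = r^2 * 43 mod 47 = 1^2 * 43 = 1*43 = 43
  bit 1 = 1: r = r^2 * 43 mod 47 = 43^2 * 43 = 16*43 = 30
  bit 2 = 1: r = r^2 * 43 mod 47 = 30^2 * 43 = 7*43 = 19
  bit 3 = 0: r = r^2 mod 47 = 19^2 = 32
  bit 4 = 1: r = r^2 * 43 mod 47 = 32^2 * 43 = 37*43 = 40
  -> B = 40
s = B^a = 40^39 mod 47  (bits of 39 = 100111)
  bit 0 = 1: r = r^2 * 40 mod 47 = 1^2 * 40 = 1*40 = 40
  bit 1 = 0: r = r^2 mod 47 = 40^2 = 2
  bit 2 = 0: r = r^2 mod 47 = 2^2 = 4
  bit 3 = 1: r = r^2 * 40 mod 47 = 4^2 * 40 = 16*40 = 29
  bit 4 = 1: r = r^2 * 40 mod 47 = 29^2 * 40 = 42*40 = 35
  bit 5 = 1: r = r^2 * 40 mod 47 = 35^2 * 40 = 3*40 = 26
  -> s = B^a = 26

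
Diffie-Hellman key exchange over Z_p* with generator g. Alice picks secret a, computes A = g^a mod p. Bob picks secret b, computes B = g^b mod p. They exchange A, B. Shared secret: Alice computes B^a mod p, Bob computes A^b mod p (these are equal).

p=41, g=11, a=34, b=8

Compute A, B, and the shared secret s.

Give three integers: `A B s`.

Answer: 5 16 18

Derivation:
A = 11^34 mod 41  (bits of 34 = 100010)
  bit 0 = 1: r = r^2 * 11 mod 41 = 1^2 * 11 = 1*11 = 11
  bit 1 = 0: r = r^2 mod 41 = 11^2 = 39
  bit 2 = 0: r = r^2 mod 41 = 39^2 = 4
  bit 3 = 0: r = r^2 mod 41 = 4^2 = 16
  bit 4 = 1: r = r^2 * 11 mod 41 = 16^2 * 11 = 10*11 = 28
  bit 5 = 0: r = r^2 mod 41 = 28^2 = 5
  -> A = 5
B = 11^8 mod 41  (bits of 8 = 1000)
  bit 0 = 1: r = r^2 * 11 mod 41 = 1^2 * 11 = 1*11 = 11
  bit 1 = 0: r = r^2 mod 41 = 11^2 = 39
  bit 2 = 0: r = r^2 mod 41 = 39^2 = 4
  bit 3 = 0: r = r^2 mod 41 = 4^2 = 16
  -> B = 16
s = B^a = 16^34 mod 41  (bits of 34 = 100010)
  bit 0 = 1: r = r^2 * 16 mod 41 = 1^2 * 16 = 1*16 = 16
  bit 1 = 0: r = r^2 mod 41 = 16^2 = 10
  bit 2 = 0: r = r^2 mod 41 = 10^2 = 18
  bit 3 = 0: r = r^2 mod 41 = 18^2 = 37
  bit 4 = 1: r = r^2 * 16 mod 41 = 37^2 * 16 = 16*16 = 10
  bit 5 = 0: r = r^2 mod 41 = 10^2 = 18
  -> s = B^a = 18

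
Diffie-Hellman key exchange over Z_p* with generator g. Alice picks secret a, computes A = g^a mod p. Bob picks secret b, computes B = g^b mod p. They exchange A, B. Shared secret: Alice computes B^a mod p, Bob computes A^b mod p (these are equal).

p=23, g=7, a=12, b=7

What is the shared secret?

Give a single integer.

Answer: 18

Derivation:
A = 7^12 mod 23  (bits of 12 = 1100)
  bit 0 = 1: r = r^2 * 7 mod 23 = 1^2 * 7 = 1*7 = 7
  bit 1 = 1: r = r^2 * 7 mod 23 = 7^2 * 7 = 3*7 = 21
  bit 2 = 0: r = r^2 mod 23 = 21^2 = 4
  bit 3 = 0: r = r^2 mod 23 = 4^2 = 16
  -> A = 16
B = 7^7 mod 23  (bits of 7 = 111)
  bit 0 = 1: r = r^2 * 7 mod 23 = 1^2 * 7 = 1*7 = 7
  bit 1 = 1: r = r^2 * 7 mod 23 = 7^2 * 7 = 3*7 = 21
  bit 2 = 1: r = r^2 * 7 mod 23 = 21^2 * 7 = 4*7 = 5
  -> B = 5
s = B^a = 5^12 mod 23  (bits of 12 = 1100)
  bit 0 = 1: r = r^2 * 5 mod 23 = 1^2 * 5 = 1*5 = 5
  bit 1 = 1: r = r^2 * 5 mod 23 = 5^2 * 5 = 2*5 = 10
  bit 2 = 0: r = r^2 mod 23 = 10^2 = 8
  bit 3 = 0: r = r^2 mod 23 = 8^2 = 18
  -> s = B^a = 18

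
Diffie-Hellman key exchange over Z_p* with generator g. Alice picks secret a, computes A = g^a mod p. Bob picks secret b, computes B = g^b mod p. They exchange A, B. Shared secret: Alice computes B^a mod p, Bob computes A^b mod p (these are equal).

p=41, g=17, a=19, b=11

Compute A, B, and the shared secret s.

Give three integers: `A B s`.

A = 17^19 mod 41  (bits of 19 = 10011)
  bit 0 = 1: r = r^2 * 17 mod 41 = 1^2 * 17 = 1*17 = 17
  bit 1 = 0: r = r^2 mod 41 = 17^2 = 2
  bit 2 = 0: r = r^2 mod 41 = 2^2 = 4
  bit 3 = 1: r = r^2 * 17 mod 41 = 4^2 * 17 = 16*17 = 26
  bit 4 = 1: r = r^2 * 17 mod 41 = 26^2 * 17 = 20*17 = 12
  -> A = 12
B = 17^11 mod 41  (bits of 11 = 1011)
  bit 0 = 1: r = r^2 * 17 mod 41 = 1^2 * 17 = 1*17 = 17
  bit 1 = 0: r = r^2 mod 41 = 17^2 = 2
  bit 2 = 1: r = r^2 * 17 mod 41 = 2^2 * 17 = 4*17 = 27
  bit 3 = 1: r = r^2 * 17 mod 41 = 27^2 * 17 = 32*17 = 11
  -> B = 11
s = B^a = 11^19 mod 41  (bits of 19 = 10011)
  bit 0 = 1: r = r^2 * 11 mod 41 = 1^2 * 11 = 1*11 = 11
  bit 1 = 0: r = r^2 mod 41 = 11^2 = 39
  bit 2 = 0: r = r^2 mod 41 = 39^2 = 4
  bit 3 = 1: r = r^2 * 11 mod 41 = 4^2 * 11 = 16*11 = 12
  bit 4 = 1: r = r^2 * 11 mod 41 = 12^2 * 11 = 21*11 = 26
  -> s = B^a = 26

Answer: 12 11 26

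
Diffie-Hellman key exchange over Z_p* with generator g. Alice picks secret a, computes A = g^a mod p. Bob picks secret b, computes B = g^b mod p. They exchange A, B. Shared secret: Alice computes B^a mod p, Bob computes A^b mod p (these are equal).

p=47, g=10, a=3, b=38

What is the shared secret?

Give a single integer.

Answer: 14

Derivation:
A = 10^3 mod 47  (bits of 3 = 11)
  bit 0 = 1: r = r^2 * 10 mod 47 = 1^2 * 10 = 1*10 = 10
  bit 1 = 1: r = r^2 * 10 mod 47 = 10^2 * 10 = 6*10 = 13
  -> A = 13
B = 10^38 mod 47  (bits of 38 = 100110)
  bit 0 = 1: r = r^2 * 10 mod 47 = 1^2 * 10 = 1*10 = 10
  bit 1 = 0: r = r^2 mod 47 = 10^2 = 6
  bit 2 = 0: r = r^2 mod 47 = 6^2 = 36
  bit 3 = 1: r = r^2 * 10 mod 47 = 36^2 * 10 = 27*10 = 35
  bit 4 = 1: r = r^2 * 10 mod 47 = 35^2 * 10 = 3*10 = 30
  bit 5 = 0: r = r^2 mod 47 = 30^2 = 7
  -> B = 7
s = B^a = 7^3 mod 47  (bits of 3 = 11)
  bit 0 = 1: r = r^2 * 7 mod 47 = 1^2 * 7 = 1*7 = 7
  bit 1 = 1: r = r^2 * 7 mod 47 = 7^2 * 7 = 2*7 = 14
  -> s = B^a = 14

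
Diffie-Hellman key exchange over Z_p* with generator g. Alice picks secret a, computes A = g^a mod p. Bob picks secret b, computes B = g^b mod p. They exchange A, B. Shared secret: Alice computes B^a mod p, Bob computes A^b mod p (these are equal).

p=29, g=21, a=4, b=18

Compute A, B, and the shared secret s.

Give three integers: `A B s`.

Answer: 7 22 23

Derivation:
A = 21^4 mod 29  (bits of 4 = 100)
  bit 0 = 1: r = r^2 * 21 mod 29 = 1^2 * 21 = 1*21 = 21
  bit 1 = 0: r = r^2 mod 29 = 21^2 = 6
  bit 2 = 0: r = r^2 mod 29 = 6^2 = 7
  -> A = 7
B = 21^18 mod 29  (bits of 18 = 10010)
  bit 0 = 1: r = r^2 * 21 mod 29 = 1^2 * 21 = 1*21 = 21
  bit 1 = 0: r = r^2 mod 29 = 21^2 = 6
  bit 2 = 0: r = r^2 mod 29 = 6^2 = 7
  bit 3 = 1: r = r^2 * 21 mod 29 = 7^2 * 21 = 20*21 = 14
  bit 4 = 0: r = r^2 mod 29 = 14^2 = 22
  -> B = 22
s = B^a = 22^4 mod 29  (bits of 4 = 100)
  bit 0 = 1: r = r^2 * 22 mod 29 = 1^2 * 22 = 1*22 = 22
  bit 1 = 0: r = r^2 mod 29 = 22^2 = 20
  bit 2 = 0: r = r^2 mod 29 = 20^2 = 23
  -> s = B^a = 23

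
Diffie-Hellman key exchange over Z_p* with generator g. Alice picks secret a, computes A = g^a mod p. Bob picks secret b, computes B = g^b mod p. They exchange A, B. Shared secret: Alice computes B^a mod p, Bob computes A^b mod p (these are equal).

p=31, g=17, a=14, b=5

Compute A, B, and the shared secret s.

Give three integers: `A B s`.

Answer: 20 26 25

Derivation:
A = 17^14 mod 31  (bits of 14 = 1110)
  bit 0 = 1: r = r^2 * 17 mod 31 = 1^2 * 17 = 1*17 = 17
  bit 1 = 1: r = r^2 * 17 mod 31 = 17^2 * 17 = 10*17 = 15
  bit 2 = 1: r = r^2 * 17 mod 31 = 15^2 * 17 = 8*17 = 12
  bit 3 = 0: r = r^2 mod 31 = 12^2 = 20
  -> A = 20
B = 17^5 mod 31  (bits of 5 = 101)
  bit 0 = 1: r = r^2 * 17 mod 31 = 1^2 * 17 = 1*17 = 17
  bit 1 = 0: r = r^2 mod 31 = 17^2 = 10
  bit 2 = 1: r = r^2 * 17 mod 31 = 10^2 * 17 = 7*17 = 26
  -> B = 26
s = B^a = 26^14 mod 31  (bits of 14 = 1110)
  bit 0 = 1: r = r^2 * 26 mod 31 = 1^2 * 26 = 1*26 = 26
  bit 1 = 1: r = r^2 * 26 mod 31 = 26^2 * 26 = 25*26 = 30
  bit 2 = 1: r = r^2 * 26 mod 31 = 30^2 * 26 = 1*26 = 26
  bit 3 = 0: r = r^2 mod 31 = 26^2 = 25
  -> s = B^a = 25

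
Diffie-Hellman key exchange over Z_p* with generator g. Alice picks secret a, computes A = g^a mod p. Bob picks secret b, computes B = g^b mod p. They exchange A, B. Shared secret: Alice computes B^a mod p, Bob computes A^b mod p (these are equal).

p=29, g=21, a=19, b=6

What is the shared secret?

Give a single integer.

Answer: 6

Derivation:
A = 21^19 mod 29  (bits of 19 = 10011)
  bit 0 = 1: r = r^2 * 21 mod 29 = 1^2 * 21 = 1*21 = 21
  bit 1 = 0: r = r^2 mod 29 = 21^2 = 6
  bit 2 = 0: r = r^2 mod 29 = 6^2 = 7
  bit 3 = 1: r = r^2 * 21 mod 29 = 7^2 * 21 = 20*21 = 14
  bit 4 = 1: r = r^2 * 21 mod 29 = 14^2 * 21 = 22*21 = 27
  -> A = 27
B = 21^6 mod 29  (bits of 6 = 110)
  bit 0 = 1: r = r^2 * 21 mod 29 = 1^2 * 21 = 1*21 = 21
  bit 1 = 1: r = r^2 * 21 mod 29 = 21^2 * 21 = 6*21 = 10
  bit 2 = 0: r = r^2 mod 29 = 10^2 = 13
  -> B = 13
s = B^a = 13^19 mod 29  (bits of 19 = 10011)
  bit 0 = 1: r = r^2 * 13 mod 29 = 1^2 * 13 = 1*13 = 13
  bit 1 = 0: r = r^2 mod 29 = 13^2 = 24
  bit 2 = 0: r = r^2 mod 29 = 24^2 = 25
  bit 3 = 1: r = r^2 * 13 mod 29 = 25^2 * 13 = 16*13 = 5
  bit 4 = 1: r = r^2 * 13 mod 29 = 5^2 * 13 = 25*13 = 6
  -> s = B^a = 6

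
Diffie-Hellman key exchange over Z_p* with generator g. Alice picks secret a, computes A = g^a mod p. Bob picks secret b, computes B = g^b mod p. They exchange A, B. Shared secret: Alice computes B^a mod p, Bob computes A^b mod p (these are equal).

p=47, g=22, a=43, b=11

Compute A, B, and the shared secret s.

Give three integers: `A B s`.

A = 22^43 mod 47  (bits of 43 = 101011)
  bit 0 = 1: r = r^2 * 22 mod 47 = 1^2 * 22 = 1*22 = 22
  bit 1 = 0: r = r^2 mod 47 = 22^2 = 14
  bit 2 = 1: r = r^2 * 22 mod 47 = 14^2 * 22 = 8*22 = 35
  bit 3 = 0: r = r^2 mod 47 = 35^2 = 3
  bit 4 = 1: r = r^2 * 22 mod 47 = 3^2 * 22 = 9*22 = 10
  bit 5 = 1: r = r^2 * 22 mod 47 = 10^2 * 22 = 6*22 = 38
  -> A = 38
B = 22^11 mod 47  (bits of 11 = 1011)
  bit 0 = 1: r = r^2 * 22 mod 47 = 1^2 * 22 = 1*22 = 22
  bit 1 = 0: r = r^2 mod 47 = 22^2 = 14
  bit 2 = 1: r = r^2 * 22 mod 47 = 14^2 * 22 = 8*22 = 35
  bit 3 = 1: r = r^2 * 22 mod 47 = 35^2 * 22 = 3*22 = 19
  -> B = 19
s = B^a = 19^43 mod 47  (bits of 43 = 101011)
  bit 0 = 1: r = r^2 * 19 mod 47 = 1^2 * 19 = 1*19 = 19
  bit 1 = 0: r = r^2 mod 47 = 19^2 = 32
  bit 2 = 1: r = r^2 * 19 mod 47 = 32^2 * 19 = 37*19 = 45
  bit 3 = 0: r = r^2 mod 47 = 45^2 = 4
  bit 4 = 1: r = r^2 * 19 mod 47 = 4^2 * 19 = 16*19 = 22
  bit 5 = 1: r = r^2 * 19 mod 47 = 22^2 * 19 = 14*19 = 31
  -> s = B^a = 31

Answer: 38 19 31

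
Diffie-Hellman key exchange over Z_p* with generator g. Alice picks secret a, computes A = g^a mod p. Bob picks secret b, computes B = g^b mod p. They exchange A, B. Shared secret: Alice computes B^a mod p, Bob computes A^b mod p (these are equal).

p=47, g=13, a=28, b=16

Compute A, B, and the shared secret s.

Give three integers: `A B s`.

Answer: 7 6 21

Derivation:
A = 13^28 mod 47  (bits of 28 = 11100)
  bit 0 = 1: r = r^2 * 13 mod 47 = 1^2 * 13 = 1*13 = 13
  bit 1 = 1: r = r^2 * 13 mod 47 = 13^2 * 13 = 28*13 = 35
  bit 2 = 1: r = r^2 * 13 mod 47 = 35^2 * 13 = 3*13 = 39
  bit 3 = 0: r = r^2 mod 47 = 39^2 = 17
  bit 4 = 0: r = r^2 mod 47 = 17^2 = 7
  -> A = 7
B = 13^16 mod 47  (bits of 16 = 10000)
  bit 0 = 1: r = r^2 * 13 mod 47 = 1^2 * 13 = 1*13 = 13
  bit 1 = 0: r = r^2 mod 47 = 13^2 = 28
  bit 2 = 0: r = r^2 mod 47 = 28^2 = 32
  bit 3 = 0: r = r^2 mod 47 = 32^2 = 37
  bit 4 = 0: r = r^2 mod 47 = 37^2 = 6
  -> B = 6
s = B^a = 6^28 mod 47  (bits of 28 = 11100)
  bit 0 = 1: r = r^2 * 6 mod 47 = 1^2 * 6 = 1*6 = 6
  bit 1 = 1: r = r^2 * 6 mod 47 = 6^2 * 6 = 36*6 = 28
  bit 2 = 1: r = r^2 * 6 mod 47 = 28^2 * 6 = 32*6 = 4
  bit 3 = 0: r = r^2 mod 47 = 4^2 = 16
  bit 4 = 0: r = r^2 mod 47 = 16^2 = 21
  -> s = B^a = 21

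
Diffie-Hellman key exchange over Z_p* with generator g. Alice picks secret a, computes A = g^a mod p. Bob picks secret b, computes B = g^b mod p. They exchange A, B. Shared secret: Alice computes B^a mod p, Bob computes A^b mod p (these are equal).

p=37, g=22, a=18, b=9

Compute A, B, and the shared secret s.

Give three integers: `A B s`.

Answer: 36 6 36

Derivation:
A = 22^18 mod 37  (bits of 18 = 10010)
  bit 0 = 1: r = r^2 * 22 mod 37 = 1^2 * 22 = 1*22 = 22
  bit 1 = 0: r = r^2 mod 37 = 22^2 = 3
  bit 2 = 0: r = r^2 mod 37 = 3^2 = 9
  bit 3 = 1: r = r^2 * 22 mod 37 = 9^2 * 22 = 7*22 = 6
  bit 4 = 0: r = r^2 mod 37 = 6^2 = 36
  -> A = 36
B = 22^9 mod 37  (bits of 9 = 1001)
  bit 0 = 1: r = r^2 * 22 mod 37 = 1^2 * 22 = 1*22 = 22
  bit 1 = 0: r = r^2 mod 37 = 22^2 = 3
  bit 2 = 0: r = r^2 mod 37 = 3^2 = 9
  bit 3 = 1: r = r^2 * 22 mod 37 = 9^2 * 22 = 7*22 = 6
  -> B = 6
s = B^a = 6^18 mod 37  (bits of 18 = 10010)
  bit 0 = 1: r = r^2 * 6 mod 37 = 1^2 * 6 = 1*6 = 6
  bit 1 = 0: r = r^2 mod 37 = 6^2 = 36
  bit 2 = 0: r = r^2 mod 37 = 36^2 = 1
  bit 3 = 1: r = r^2 * 6 mod 37 = 1^2 * 6 = 1*6 = 6
  bit 4 = 0: r = r^2 mod 37 = 6^2 = 36
  -> s = B^a = 36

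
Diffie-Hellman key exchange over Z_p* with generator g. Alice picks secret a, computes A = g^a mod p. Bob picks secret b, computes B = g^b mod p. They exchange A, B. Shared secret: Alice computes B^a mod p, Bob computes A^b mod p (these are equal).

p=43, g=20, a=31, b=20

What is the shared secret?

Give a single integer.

A = 20^31 mod 43  (bits of 31 = 11111)
  bit 0 = 1: r = r^2 * 20 mod 43 = 1^2 * 20 = 1*20 = 20
  bit 1 = 1: r = r^2 * 20 mod 43 = 20^2 * 20 = 13*20 = 2
  bit 2 = 1: r = r^2 * 20 mod 43 = 2^2 * 20 = 4*20 = 37
  bit 3 = 1: r = r^2 * 20 mod 43 = 37^2 * 20 = 36*20 = 32
  bit 4 = 1: r = r^2 * 20 mod 43 = 32^2 * 20 = 35*20 = 12
  -> A = 12
B = 20^20 mod 43  (bits of 20 = 10100)
  bit 0 = 1: r = r^2 * 20 mod 43 = 1^2 * 20 = 1*20 = 20
  bit 1 = 0: r = r^2 mod 43 = 20^2 = 13
  bit 2 = 1: r = r^2 * 20 mod 43 = 13^2 * 20 = 40*20 = 26
  bit 3 = 0: r = r^2 mod 43 = 26^2 = 31
  bit 4 = 0: r = r^2 mod 43 = 31^2 = 15
  -> B = 15
s = B^a = 15^31 mod 43  (bits of 31 = 11111)
  bit 0 = 1: r = r^2 * 15 mod 43 = 1^2 * 15 = 1*15 = 15
  bit 1 = 1: r = r^2 * 15 mod 43 = 15^2 * 15 = 10*15 = 21
  bit 2 = 1: r = r^2 * 15 mod 43 = 21^2 * 15 = 11*15 = 36
  bit 3 = 1: r = r^2 * 15 mod 43 = 36^2 * 15 = 6*15 = 4
  bit 4 = 1: r = r^2 * 15 mod 43 = 4^2 * 15 = 16*15 = 25
  -> s = B^a = 25

Answer: 25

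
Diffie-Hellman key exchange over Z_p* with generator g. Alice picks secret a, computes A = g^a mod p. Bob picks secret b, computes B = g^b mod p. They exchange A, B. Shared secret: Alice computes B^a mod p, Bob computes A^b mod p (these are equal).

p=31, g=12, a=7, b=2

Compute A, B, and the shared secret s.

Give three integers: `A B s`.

Answer: 24 20 18

Derivation:
A = 12^7 mod 31  (bits of 7 = 111)
  bit 0 = 1: r = r^2 * 12 mod 31 = 1^2 * 12 = 1*12 = 12
  bit 1 = 1: r = r^2 * 12 mod 31 = 12^2 * 12 = 20*12 = 23
  bit 2 = 1: r = r^2 * 12 mod 31 = 23^2 * 12 = 2*12 = 24
  -> A = 24
B = 12^2 mod 31  (bits of 2 = 10)
  bit 0 = 1: r = r^2 * 12 mod 31 = 1^2 * 12 = 1*12 = 12
  bit 1 = 0: r = r^2 mod 31 = 12^2 = 20
  -> B = 20
s = B^a = 20^7 mod 31  (bits of 7 = 111)
  bit 0 = 1: r = r^2 * 20 mod 31 = 1^2 * 20 = 1*20 = 20
  bit 1 = 1: r = r^2 * 20 mod 31 = 20^2 * 20 = 28*20 = 2
  bit 2 = 1: r = r^2 * 20 mod 31 = 2^2 * 20 = 4*20 = 18
  -> s = B^a = 18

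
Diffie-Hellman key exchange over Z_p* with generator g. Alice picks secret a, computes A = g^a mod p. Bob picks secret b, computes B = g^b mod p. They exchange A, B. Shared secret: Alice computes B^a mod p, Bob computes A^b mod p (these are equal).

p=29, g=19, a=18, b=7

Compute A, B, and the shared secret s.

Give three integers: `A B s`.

Answer: 5 12 28

Derivation:
A = 19^18 mod 29  (bits of 18 = 10010)
  bit 0 = 1: r = r^2 * 19 mod 29 = 1^2 * 19 = 1*19 = 19
  bit 1 = 0: r = r^2 mod 29 = 19^2 = 13
  bit 2 = 0: r = r^2 mod 29 = 13^2 = 24
  bit 3 = 1: r = r^2 * 19 mod 29 = 24^2 * 19 = 25*19 = 11
  bit 4 = 0: r = r^2 mod 29 = 11^2 = 5
  -> A = 5
B = 19^7 mod 29  (bits of 7 = 111)
  bit 0 = 1: r = r^2 * 19 mod 29 = 1^2 * 19 = 1*19 = 19
  bit 1 = 1: r = r^2 * 19 mod 29 = 19^2 * 19 = 13*19 = 15
  bit 2 = 1: r = r^2 * 19 mod 29 = 15^2 * 19 = 22*19 = 12
  -> B = 12
s = B^a = 12^18 mod 29  (bits of 18 = 10010)
  bit 0 = 1: r = r^2 * 12 mod 29 = 1^2 * 12 = 1*12 = 12
  bit 1 = 0: r = r^2 mod 29 = 12^2 = 28
  bit 2 = 0: r = r^2 mod 29 = 28^2 = 1
  bit 3 = 1: r = r^2 * 12 mod 29 = 1^2 * 12 = 1*12 = 12
  bit 4 = 0: r = r^2 mod 29 = 12^2 = 28
  -> s = B^a = 28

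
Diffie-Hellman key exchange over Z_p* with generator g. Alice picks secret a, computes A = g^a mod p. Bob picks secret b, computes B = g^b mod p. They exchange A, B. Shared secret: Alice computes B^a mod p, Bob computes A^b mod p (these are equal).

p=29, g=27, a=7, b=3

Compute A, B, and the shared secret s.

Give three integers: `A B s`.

Answer: 17 21 12

Derivation:
A = 27^7 mod 29  (bits of 7 = 111)
  bit 0 = 1: r = r^2 * 27 mod 29 = 1^2 * 27 = 1*27 = 27
  bit 1 = 1: r = r^2 * 27 mod 29 = 27^2 * 27 = 4*27 = 21
  bit 2 = 1: r = r^2 * 27 mod 29 = 21^2 * 27 = 6*27 = 17
  -> A = 17
B = 27^3 mod 29  (bits of 3 = 11)
  bit 0 = 1: r = r^2 * 27 mod 29 = 1^2 * 27 = 1*27 = 27
  bit 1 = 1: r = r^2 * 27 mod 29 = 27^2 * 27 = 4*27 = 21
  -> B = 21
s = B^a = 21^7 mod 29  (bits of 7 = 111)
  bit 0 = 1: r = r^2 * 21 mod 29 = 1^2 * 21 = 1*21 = 21
  bit 1 = 1: r = r^2 * 21 mod 29 = 21^2 * 21 = 6*21 = 10
  bit 2 = 1: r = r^2 * 21 mod 29 = 10^2 * 21 = 13*21 = 12
  -> s = B^a = 12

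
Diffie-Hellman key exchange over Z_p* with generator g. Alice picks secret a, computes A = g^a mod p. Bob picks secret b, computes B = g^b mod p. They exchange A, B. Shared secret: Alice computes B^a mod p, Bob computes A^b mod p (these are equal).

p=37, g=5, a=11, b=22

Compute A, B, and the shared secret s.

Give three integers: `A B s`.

Answer: 2 4 21

Derivation:
A = 5^11 mod 37  (bits of 11 = 1011)
  bit 0 = 1: r = r^2 * 5 mod 37 = 1^2 * 5 = 1*5 = 5
  bit 1 = 0: r = r^2 mod 37 = 5^2 = 25
  bit 2 = 1: r = r^2 * 5 mod 37 = 25^2 * 5 = 33*5 = 17
  bit 3 = 1: r = r^2 * 5 mod 37 = 17^2 * 5 = 30*5 = 2
  -> A = 2
B = 5^22 mod 37  (bits of 22 = 10110)
  bit 0 = 1: r = r^2 * 5 mod 37 = 1^2 * 5 = 1*5 = 5
  bit 1 = 0: r = r^2 mod 37 = 5^2 = 25
  bit 2 = 1: r = r^2 * 5 mod 37 = 25^2 * 5 = 33*5 = 17
  bit 3 = 1: r = r^2 * 5 mod 37 = 17^2 * 5 = 30*5 = 2
  bit 4 = 0: r = r^2 mod 37 = 2^2 = 4
  -> B = 4
s = B^a = 4^11 mod 37  (bits of 11 = 1011)
  bit 0 = 1: r = r^2 * 4 mod 37 = 1^2 * 4 = 1*4 = 4
  bit 1 = 0: r = r^2 mod 37 = 4^2 = 16
  bit 2 = 1: r = r^2 * 4 mod 37 = 16^2 * 4 = 34*4 = 25
  bit 3 = 1: r = r^2 * 4 mod 37 = 25^2 * 4 = 33*4 = 21
  -> s = B^a = 21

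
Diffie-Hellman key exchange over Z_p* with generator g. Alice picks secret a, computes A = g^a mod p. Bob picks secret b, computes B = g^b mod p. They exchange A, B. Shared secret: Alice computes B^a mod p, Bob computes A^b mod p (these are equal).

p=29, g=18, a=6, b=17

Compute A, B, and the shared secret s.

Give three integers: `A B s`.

A = 18^6 mod 29  (bits of 6 = 110)
  bit 0 = 1: r = r^2 * 18 mod 29 = 1^2 * 18 = 1*18 = 18
  bit 1 = 1: r = r^2 * 18 mod 29 = 18^2 * 18 = 5*18 = 3
  bit 2 = 0: r = r^2 mod 29 = 3^2 = 9
  -> A = 9
B = 18^17 mod 29  (bits of 17 = 10001)
  bit 0 = 1: r = r^2 * 18 mod 29 = 1^2 * 18 = 1*18 = 18
  bit 1 = 0: r = r^2 mod 29 = 18^2 = 5
  bit 2 = 0: r = r^2 mod 29 = 5^2 = 25
  bit 3 = 0: r = r^2 mod 29 = 25^2 = 16
  bit 4 = 1: r = r^2 * 18 mod 29 = 16^2 * 18 = 24*18 = 26
  -> B = 26
s = B^a = 26^6 mod 29  (bits of 6 = 110)
  bit 0 = 1: r = r^2 * 26 mod 29 = 1^2 * 26 = 1*26 = 26
  bit 1 = 1: r = r^2 * 26 mod 29 = 26^2 * 26 = 9*26 = 2
  bit 2 = 0: r = r^2 mod 29 = 2^2 = 4
  -> s = B^a = 4

Answer: 9 26 4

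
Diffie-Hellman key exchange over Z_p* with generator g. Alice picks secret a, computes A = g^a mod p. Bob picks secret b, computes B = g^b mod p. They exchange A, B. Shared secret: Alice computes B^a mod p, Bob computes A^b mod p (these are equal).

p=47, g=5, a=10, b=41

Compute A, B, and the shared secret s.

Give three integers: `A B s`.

A = 5^10 mod 47  (bits of 10 = 1010)
  bit 0 = 1: r = r^2 * 5 mod 47 = 1^2 * 5 = 1*5 = 5
  bit 1 = 0: r = r^2 mod 47 = 5^2 = 25
  bit 2 = 1: r = r^2 * 5 mod 47 = 25^2 * 5 = 14*5 = 23
  bit 3 = 0: r = r^2 mod 47 = 23^2 = 12
  -> A = 12
B = 5^41 mod 47  (bits of 41 = 101001)
  bit 0 = 1: r = r^2 * 5 mod 47 = 1^2 * 5 = 1*5 = 5
  bit 1 = 0: r = r^2 mod 47 = 5^2 = 25
  bit 2 = 1: r = r^2 * 5 mod 47 = 25^2 * 5 = 14*5 = 23
  bit 3 = 0: r = r^2 mod 47 = 23^2 = 12
  bit 4 = 0: r = r^2 mod 47 = 12^2 = 3
  bit 5 = 1: r = r^2 * 5 mod 47 = 3^2 * 5 = 9*5 = 45
  -> B = 45
s = B^a = 45^10 mod 47  (bits of 10 = 1010)
  bit 0 = 1: r = r^2 * 45 mod 47 = 1^2 * 45 = 1*45 = 45
  bit 1 = 0: r = r^2 mod 47 = 45^2 = 4
  bit 2 = 1: r = r^2 * 45 mod 47 = 4^2 * 45 = 16*45 = 15
  bit 3 = 0: r = r^2 mod 47 = 15^2 = 37
  -> s = B^a = 37

Answer: 12 45 37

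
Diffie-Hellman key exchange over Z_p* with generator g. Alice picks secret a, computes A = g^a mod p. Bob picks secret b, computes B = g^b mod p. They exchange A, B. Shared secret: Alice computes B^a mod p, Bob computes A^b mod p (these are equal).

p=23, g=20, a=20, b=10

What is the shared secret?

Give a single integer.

Answer: 9

Derivation:
A = 20^20 mod 23  (bits of 20 = 10100)
  bit 0 = 1: r = r^2 * 20 mod 23 = 1^2 * 20 = 1*20 = 20
  bit 1 = 0: r = r^2 mod 23 = 20^2 = 9
  bit 2 = 1: r = r^2 * 20 mod 23 = 9^2 * 20 = 12*20 = 10
  bit 3 = 0: r = r^2 mod 23 = 10^2 = 8
  bit 4 = 0: r = r^2 mod 23 = 8^2 = 18
  -> A = 18
B = 20^10 mod 23  (bits of 10 = 1010)
  bit 0 = 1: r = r^2 * 20 mod 23 = 1^2 * 20 = 1*20 = 20
  bit 1 = 0: r = r^2 mod 23 = 20^2 = 9
  bit 2 = 1: r = r^2 * 20 mod 23 = 9^2 * 20 = 12*20 = 10
  bit 3 = 0: r = r^2 mod 23 = 10^2 = 8
  -> B = 8
s = B^a = 8^20 mod 23  (bits of 20 = 10100)
  bit 0 = 1: r = r^2 * 8 mod 23 = 1^2 * 8 = 1*8 = 8
  bit 1 = 0: r = r^2 mod 23 = 8^2 = 18
  bit 2 = 1: r = r^2 * 8 mod 23 = 18^2 * 8 = 2*8 = 16
  bit 3 = 0: r = r^2 mod 23 = 16^2 = 3
  bit 4 = 0: r = r^2 mod 23 = 3^2 = 9
  -> s = B^a = 9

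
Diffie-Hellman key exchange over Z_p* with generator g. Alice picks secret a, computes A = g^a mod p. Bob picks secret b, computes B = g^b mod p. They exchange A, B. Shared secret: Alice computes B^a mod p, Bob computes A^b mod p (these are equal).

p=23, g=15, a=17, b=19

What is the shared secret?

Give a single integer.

Answer: 21

Derivation:
A = 15^17 mod 23  (bits of 17 = 10001)
  bit 0 = 1: r = r^2 * 15 mod 23 = 1^2 * 15 = 1*15 = 15
  bit 1 = 0: r = r^2 mod 23 = 15^2 = 18
  bit 2 = 0: r = r^2 mod 23 = 18^2 = 2
  bit 3 = 0: r = r^2 mod 23 = 2^2 = 4
  bit 4 = 1: r = r^2 * 15 mod 23 = 4^2 * 15 = 16*15 = 10
  -> A = 10
B = 15^19 mod 23  (bits of 19 = 10011)
  bit 0 = 1: r = r^2 * 15 mod 23 = 1^2 * 15 = 1*15 = 15
  bit 1 = 0: r = r^2 mod 23 = 15^2 = 18
  bit 2 = 0: r = r^2 mod 23 = 18^2 = 2
  bit 3 = 1: r = r^2 * 15 mod 23 = 2^2 * 15 = 4*15 = 14
  bit 4 = 1: r = r^2 * 15 mod 23 = 14^2 * 15 = 12*15 = 19
  -> B = 19
s = B^a = 19^17 mod 23  (bits of 17 = 10001)
  bit 0 = 1: r = r^2 * 19 mod 23 = 1^2 * 19 = 1*19 = 19
  bit 1 = 0: r = r^2 mod 23 = 19^2 = 16
  bit 2 = 0: r = r^2 mod 23 = 16^2 = 3
  bit 3 = 0: r = r^2 mod 23 = 3^2 = 9
  bit 4 = 1: r = r^2 * 19 mod 23 = 9^2 * 19 = 12*19 = 21
  -> s = B^a = 21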